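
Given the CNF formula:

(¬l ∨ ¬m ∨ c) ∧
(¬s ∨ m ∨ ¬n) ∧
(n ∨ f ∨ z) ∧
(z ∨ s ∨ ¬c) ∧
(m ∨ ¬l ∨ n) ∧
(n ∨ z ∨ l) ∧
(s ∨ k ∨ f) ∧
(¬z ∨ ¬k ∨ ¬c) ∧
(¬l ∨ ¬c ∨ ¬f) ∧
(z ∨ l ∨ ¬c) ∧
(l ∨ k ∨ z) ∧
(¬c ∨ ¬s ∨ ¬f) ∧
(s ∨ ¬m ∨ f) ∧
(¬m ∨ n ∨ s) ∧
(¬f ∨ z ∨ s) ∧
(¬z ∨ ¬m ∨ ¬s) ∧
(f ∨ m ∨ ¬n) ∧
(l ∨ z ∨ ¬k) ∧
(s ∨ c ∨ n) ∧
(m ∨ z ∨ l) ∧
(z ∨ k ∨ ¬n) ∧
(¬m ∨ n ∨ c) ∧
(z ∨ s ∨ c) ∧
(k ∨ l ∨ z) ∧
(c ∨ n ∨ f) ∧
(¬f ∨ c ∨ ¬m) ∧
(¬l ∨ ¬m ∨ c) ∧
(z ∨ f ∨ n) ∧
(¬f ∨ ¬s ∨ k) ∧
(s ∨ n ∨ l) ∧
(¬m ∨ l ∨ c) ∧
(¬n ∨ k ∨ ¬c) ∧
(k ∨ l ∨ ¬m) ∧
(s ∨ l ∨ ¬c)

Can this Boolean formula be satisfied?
Yes

Yes, the formula is satisfiable.

One satisfying assignment is: s=True, n=True, z=False, m=True, l=True, c=True, k=True, f=False

Verification: With this assignment, all 34 clauses evaluate to true.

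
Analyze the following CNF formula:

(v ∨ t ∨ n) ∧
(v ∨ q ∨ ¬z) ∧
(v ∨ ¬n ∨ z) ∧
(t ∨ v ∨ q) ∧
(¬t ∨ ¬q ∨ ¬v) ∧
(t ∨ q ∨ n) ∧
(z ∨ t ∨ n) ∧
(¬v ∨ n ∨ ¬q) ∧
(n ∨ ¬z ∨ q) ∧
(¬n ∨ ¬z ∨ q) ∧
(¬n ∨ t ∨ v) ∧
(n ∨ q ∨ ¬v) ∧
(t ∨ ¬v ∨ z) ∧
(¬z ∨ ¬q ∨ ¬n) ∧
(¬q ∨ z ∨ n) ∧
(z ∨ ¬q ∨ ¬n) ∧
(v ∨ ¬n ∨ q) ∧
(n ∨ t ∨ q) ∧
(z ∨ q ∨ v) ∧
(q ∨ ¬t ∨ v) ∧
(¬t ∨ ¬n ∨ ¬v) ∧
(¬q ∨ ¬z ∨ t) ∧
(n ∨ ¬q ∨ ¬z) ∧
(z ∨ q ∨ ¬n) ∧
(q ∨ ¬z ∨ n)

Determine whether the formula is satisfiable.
No

No, the formula is not satisfiable.

No assignment of truth values to the variables can make all 25 clauses true simultaneously.

The formula is UNSAT (unsatisfiable).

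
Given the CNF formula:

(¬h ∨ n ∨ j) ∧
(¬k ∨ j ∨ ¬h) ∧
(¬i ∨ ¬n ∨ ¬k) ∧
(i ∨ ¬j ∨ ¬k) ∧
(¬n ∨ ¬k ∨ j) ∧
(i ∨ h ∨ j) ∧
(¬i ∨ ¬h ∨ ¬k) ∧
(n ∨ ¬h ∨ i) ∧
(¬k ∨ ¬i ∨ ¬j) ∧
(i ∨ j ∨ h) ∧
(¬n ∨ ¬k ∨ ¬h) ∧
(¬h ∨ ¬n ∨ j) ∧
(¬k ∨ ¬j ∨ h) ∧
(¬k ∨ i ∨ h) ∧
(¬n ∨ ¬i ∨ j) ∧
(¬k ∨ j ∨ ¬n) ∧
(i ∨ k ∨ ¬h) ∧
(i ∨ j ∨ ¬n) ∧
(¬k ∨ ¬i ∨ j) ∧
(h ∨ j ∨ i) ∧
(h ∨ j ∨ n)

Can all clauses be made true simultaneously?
Yes

Yes, the formula is satisfiable.

One satisfying assignment is: k=False, j=True, h=True, i=True, n=True

Verification: With this assignment, all 21 clauses evaluate to true.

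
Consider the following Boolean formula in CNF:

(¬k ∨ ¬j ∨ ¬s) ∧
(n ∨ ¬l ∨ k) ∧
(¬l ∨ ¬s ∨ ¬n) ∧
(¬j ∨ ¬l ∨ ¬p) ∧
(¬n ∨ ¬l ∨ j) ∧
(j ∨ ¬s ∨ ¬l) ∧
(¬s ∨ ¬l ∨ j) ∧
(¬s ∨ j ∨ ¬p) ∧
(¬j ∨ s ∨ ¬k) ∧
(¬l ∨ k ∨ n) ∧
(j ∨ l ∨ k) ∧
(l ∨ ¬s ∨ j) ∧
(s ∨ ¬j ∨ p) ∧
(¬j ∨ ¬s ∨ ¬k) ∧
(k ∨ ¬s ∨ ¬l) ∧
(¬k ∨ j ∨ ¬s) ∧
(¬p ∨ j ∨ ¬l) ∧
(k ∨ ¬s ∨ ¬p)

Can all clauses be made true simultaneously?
Yes

Yes, the formula is satisfiable.

One satisfying assignment is: n=False, l=False, s=False, p=False, j=False, k=True

Verification: With this assignment, all 18 clauses evaluate to true.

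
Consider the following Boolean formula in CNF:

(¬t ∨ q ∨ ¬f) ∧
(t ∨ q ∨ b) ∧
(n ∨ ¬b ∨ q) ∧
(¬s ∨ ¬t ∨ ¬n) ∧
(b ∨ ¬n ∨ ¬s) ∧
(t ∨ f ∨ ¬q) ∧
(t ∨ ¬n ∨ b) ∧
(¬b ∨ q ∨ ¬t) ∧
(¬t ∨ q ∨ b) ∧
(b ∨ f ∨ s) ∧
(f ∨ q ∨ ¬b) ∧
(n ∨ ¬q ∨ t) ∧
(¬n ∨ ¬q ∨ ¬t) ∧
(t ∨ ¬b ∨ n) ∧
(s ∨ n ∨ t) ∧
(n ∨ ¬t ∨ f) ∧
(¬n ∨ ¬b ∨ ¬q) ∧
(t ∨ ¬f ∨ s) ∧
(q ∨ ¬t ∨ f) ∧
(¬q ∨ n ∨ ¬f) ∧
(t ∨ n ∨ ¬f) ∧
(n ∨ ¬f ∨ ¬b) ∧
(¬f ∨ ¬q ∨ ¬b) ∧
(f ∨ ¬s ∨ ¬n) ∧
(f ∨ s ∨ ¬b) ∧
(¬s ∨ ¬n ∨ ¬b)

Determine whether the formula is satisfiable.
No

No, the formula is not satisfiable.

No assignment of truth values to the variables can make all 26 clauses true simultaneously.

The formula is UNSAT (unsatisfiable).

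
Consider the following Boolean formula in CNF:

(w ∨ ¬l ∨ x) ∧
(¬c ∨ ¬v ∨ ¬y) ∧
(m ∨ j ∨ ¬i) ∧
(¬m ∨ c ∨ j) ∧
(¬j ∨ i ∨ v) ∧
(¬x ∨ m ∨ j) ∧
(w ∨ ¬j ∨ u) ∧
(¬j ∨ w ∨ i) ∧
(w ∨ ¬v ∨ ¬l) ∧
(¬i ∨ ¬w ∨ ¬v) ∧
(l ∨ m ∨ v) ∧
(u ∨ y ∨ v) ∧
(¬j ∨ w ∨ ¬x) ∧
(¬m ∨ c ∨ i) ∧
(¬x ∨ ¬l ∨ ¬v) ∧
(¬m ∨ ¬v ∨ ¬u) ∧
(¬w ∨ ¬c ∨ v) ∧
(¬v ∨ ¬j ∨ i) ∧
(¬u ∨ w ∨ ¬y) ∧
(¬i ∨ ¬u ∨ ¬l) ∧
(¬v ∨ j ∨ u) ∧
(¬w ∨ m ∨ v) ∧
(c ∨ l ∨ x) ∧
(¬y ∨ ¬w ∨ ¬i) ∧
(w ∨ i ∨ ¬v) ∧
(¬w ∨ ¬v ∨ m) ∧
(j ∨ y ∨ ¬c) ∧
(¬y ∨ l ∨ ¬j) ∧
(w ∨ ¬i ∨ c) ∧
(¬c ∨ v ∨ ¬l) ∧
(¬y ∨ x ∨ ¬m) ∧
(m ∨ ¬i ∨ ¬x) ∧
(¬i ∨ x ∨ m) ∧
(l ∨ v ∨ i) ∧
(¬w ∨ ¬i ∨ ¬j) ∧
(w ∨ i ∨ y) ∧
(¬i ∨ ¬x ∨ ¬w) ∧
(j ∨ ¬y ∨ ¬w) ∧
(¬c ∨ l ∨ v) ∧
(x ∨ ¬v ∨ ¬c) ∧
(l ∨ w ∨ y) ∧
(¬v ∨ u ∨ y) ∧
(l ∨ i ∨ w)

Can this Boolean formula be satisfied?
No

No, the formula is not satisfiable.

No assignment of truth values to the variables can make all 43 clauses true simultaneously.

The formula is UNSAT (unsatisfiable).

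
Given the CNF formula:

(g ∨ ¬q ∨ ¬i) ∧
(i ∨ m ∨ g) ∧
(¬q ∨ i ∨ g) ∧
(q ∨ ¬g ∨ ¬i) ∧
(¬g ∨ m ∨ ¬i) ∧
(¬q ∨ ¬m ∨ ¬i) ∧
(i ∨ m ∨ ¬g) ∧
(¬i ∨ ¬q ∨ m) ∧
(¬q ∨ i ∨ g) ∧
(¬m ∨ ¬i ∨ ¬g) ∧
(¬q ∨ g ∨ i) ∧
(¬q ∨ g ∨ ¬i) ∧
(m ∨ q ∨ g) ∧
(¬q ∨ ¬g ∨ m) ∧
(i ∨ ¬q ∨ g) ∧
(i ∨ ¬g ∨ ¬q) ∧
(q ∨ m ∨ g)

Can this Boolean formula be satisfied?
Yes

Yes, the formula is satisfiable.

One satisfying assignment is: g=False, m=True, i=True, q=False

Verification: With this assignment, all 17 clauses evaluate to true.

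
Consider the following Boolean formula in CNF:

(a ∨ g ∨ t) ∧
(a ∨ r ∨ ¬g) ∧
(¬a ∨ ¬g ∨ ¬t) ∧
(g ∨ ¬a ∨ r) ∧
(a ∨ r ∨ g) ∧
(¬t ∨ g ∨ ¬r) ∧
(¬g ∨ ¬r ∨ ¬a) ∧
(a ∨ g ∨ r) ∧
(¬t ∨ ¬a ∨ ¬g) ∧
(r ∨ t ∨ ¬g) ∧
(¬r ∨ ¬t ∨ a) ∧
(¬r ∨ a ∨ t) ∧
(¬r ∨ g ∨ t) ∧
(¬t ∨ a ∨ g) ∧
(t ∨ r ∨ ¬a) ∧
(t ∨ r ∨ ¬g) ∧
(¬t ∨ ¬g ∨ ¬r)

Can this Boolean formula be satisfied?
No

No, the formula is not satisfiable.

No assignment of truth values to the variables can make all 17 clauses true simultaneously.

The formula is UNSAT (unsatisfiable).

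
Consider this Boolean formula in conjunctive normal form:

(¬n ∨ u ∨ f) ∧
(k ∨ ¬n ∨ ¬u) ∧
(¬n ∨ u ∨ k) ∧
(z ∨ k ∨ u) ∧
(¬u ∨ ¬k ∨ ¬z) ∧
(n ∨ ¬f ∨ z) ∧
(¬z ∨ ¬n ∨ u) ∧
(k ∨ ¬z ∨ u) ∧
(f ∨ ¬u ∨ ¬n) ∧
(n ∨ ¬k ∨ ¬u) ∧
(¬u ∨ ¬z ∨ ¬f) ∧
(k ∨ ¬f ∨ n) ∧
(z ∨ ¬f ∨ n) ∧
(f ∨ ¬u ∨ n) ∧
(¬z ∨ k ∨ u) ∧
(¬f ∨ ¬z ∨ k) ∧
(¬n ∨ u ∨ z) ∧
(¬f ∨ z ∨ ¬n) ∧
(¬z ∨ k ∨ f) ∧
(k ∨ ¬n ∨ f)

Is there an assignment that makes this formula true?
Yes

Yes, the formula is satisfiable.

One satisfying assignment is: u=False, z=False, f=False, n=False, k=True

Verification: With this assignment, all 20 clauses evaluate to true.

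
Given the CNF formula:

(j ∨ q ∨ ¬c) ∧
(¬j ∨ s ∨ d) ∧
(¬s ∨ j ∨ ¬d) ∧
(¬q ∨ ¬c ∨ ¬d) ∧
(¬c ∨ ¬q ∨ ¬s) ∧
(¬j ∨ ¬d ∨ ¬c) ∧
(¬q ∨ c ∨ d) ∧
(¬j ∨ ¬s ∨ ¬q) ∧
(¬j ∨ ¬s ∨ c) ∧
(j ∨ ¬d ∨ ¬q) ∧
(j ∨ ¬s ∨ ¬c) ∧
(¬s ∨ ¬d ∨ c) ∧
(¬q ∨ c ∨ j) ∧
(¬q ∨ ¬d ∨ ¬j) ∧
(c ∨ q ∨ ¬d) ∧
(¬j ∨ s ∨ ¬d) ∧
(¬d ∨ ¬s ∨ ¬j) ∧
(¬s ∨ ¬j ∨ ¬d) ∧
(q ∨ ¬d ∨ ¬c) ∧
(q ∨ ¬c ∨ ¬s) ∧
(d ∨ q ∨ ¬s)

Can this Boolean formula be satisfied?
Yes

Yes, the formula is satisfiable.

One satisfying assignment is: s=False, d=False, c=False, q=False, j=False

Verification: With this assignment, all 21 clauses evaluate to true.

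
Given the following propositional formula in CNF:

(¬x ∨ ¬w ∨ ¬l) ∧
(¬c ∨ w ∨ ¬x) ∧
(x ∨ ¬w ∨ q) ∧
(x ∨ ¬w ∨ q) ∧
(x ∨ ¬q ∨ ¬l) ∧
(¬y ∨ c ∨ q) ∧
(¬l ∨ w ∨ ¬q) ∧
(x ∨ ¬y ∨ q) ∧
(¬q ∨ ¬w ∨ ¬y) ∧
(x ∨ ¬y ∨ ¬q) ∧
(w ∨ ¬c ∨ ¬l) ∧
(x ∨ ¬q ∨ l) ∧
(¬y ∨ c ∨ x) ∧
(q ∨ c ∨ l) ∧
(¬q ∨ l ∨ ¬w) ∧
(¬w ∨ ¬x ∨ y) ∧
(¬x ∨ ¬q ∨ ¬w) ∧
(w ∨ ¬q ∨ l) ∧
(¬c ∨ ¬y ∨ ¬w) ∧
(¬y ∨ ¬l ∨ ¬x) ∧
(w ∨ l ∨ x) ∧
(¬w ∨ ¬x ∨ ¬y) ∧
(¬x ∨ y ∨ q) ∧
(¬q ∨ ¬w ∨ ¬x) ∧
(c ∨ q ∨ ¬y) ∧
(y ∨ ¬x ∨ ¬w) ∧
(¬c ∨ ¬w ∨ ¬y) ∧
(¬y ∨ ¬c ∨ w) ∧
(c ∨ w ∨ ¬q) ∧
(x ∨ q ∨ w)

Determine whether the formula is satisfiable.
No

No, the formula is not satisfiable.

No assignment of truth values to the variables can make all 30 clauses true simultaneously.

The formula is UNSAT (unsatisfiable).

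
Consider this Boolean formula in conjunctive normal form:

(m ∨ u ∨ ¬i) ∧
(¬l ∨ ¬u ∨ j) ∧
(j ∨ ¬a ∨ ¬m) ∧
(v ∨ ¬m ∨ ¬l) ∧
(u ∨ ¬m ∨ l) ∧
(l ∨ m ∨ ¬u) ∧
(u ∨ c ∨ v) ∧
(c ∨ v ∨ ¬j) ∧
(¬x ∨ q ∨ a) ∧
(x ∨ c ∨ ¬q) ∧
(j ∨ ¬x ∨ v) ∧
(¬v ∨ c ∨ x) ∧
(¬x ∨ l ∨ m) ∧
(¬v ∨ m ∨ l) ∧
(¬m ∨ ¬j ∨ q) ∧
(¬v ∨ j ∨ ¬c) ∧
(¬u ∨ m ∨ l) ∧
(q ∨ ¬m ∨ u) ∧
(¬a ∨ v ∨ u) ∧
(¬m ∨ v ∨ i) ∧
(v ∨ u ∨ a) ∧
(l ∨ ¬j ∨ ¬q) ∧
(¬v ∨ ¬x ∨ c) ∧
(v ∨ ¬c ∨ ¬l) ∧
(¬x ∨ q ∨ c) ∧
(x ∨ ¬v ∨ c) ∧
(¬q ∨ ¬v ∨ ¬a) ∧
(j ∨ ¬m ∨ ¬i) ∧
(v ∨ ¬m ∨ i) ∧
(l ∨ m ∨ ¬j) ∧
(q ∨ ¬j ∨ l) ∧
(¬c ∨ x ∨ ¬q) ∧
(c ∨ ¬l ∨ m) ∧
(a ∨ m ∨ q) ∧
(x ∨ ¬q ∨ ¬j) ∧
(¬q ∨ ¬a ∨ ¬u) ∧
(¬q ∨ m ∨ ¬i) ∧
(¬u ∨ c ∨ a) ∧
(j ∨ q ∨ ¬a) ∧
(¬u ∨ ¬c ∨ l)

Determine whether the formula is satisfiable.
Yes

Yes, the formula is satisfiable.

One satisfying assignment is: u=True, m=False, x=False, v=True, j=True, i=False, l=True, a=True, q=False, c=True

Verification: With this assignment, all 40 clauses evaluate to true.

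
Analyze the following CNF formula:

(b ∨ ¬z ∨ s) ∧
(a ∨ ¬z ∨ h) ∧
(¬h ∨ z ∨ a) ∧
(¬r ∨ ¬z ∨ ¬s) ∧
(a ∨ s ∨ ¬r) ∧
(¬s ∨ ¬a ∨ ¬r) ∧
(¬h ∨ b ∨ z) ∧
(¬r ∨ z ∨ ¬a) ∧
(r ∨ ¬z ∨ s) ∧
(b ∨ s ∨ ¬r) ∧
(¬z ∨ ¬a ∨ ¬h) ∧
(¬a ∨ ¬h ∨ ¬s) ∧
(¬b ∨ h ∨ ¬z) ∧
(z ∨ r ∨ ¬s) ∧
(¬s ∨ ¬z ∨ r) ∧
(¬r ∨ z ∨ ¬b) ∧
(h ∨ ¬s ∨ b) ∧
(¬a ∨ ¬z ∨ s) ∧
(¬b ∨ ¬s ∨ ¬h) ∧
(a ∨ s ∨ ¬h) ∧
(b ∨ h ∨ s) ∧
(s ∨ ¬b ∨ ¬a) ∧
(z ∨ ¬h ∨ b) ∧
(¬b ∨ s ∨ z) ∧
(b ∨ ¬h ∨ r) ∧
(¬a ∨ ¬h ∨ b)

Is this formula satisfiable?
No

No, the formula is not satisfiable.

No assignment of truth values to the variables can make all 26 clauses true simultaneously.

The formula is UNSAT (unsatisfiable).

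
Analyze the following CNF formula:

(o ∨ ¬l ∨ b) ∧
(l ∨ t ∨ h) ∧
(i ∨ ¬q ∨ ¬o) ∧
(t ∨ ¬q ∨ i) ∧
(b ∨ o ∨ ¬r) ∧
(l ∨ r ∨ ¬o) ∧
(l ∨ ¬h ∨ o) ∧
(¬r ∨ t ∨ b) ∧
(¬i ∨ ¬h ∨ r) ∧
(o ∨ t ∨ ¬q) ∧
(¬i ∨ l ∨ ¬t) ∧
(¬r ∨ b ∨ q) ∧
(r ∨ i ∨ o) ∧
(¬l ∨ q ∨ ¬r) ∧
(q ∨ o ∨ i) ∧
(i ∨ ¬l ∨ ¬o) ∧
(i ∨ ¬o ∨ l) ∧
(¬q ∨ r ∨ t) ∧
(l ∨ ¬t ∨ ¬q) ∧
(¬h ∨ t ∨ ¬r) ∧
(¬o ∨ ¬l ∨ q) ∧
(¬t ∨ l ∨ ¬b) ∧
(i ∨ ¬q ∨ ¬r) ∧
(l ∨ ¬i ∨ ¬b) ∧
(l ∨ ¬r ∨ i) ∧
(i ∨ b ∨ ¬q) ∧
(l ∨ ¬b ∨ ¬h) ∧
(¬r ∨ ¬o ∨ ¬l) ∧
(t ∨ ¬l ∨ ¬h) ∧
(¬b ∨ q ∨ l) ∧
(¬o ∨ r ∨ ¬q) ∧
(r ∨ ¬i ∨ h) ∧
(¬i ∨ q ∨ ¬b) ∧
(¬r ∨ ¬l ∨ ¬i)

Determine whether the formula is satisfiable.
No

No, the formula is not satisfiable.

No assignment of truth values to the variables can make all 34 clauses true simultaneously.

The formula is UNSAT (unsatisfiable).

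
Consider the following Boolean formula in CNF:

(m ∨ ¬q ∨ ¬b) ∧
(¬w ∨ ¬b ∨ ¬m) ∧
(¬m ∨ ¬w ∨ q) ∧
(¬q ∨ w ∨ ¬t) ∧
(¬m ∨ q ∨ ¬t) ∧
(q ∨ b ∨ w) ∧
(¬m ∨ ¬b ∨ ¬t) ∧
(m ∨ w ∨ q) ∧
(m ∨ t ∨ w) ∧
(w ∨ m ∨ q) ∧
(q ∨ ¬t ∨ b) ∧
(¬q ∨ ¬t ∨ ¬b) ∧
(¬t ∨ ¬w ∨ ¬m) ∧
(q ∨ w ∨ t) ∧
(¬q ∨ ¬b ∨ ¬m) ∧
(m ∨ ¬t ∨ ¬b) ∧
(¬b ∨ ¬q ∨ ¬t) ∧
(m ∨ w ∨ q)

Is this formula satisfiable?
Yes

Yes, the formula is satisfiable.

One satisfying assignment is: w=True, q=False, m=False, t=False, b=False

Verification: With this assignment, all 18 clauses evaluate to true.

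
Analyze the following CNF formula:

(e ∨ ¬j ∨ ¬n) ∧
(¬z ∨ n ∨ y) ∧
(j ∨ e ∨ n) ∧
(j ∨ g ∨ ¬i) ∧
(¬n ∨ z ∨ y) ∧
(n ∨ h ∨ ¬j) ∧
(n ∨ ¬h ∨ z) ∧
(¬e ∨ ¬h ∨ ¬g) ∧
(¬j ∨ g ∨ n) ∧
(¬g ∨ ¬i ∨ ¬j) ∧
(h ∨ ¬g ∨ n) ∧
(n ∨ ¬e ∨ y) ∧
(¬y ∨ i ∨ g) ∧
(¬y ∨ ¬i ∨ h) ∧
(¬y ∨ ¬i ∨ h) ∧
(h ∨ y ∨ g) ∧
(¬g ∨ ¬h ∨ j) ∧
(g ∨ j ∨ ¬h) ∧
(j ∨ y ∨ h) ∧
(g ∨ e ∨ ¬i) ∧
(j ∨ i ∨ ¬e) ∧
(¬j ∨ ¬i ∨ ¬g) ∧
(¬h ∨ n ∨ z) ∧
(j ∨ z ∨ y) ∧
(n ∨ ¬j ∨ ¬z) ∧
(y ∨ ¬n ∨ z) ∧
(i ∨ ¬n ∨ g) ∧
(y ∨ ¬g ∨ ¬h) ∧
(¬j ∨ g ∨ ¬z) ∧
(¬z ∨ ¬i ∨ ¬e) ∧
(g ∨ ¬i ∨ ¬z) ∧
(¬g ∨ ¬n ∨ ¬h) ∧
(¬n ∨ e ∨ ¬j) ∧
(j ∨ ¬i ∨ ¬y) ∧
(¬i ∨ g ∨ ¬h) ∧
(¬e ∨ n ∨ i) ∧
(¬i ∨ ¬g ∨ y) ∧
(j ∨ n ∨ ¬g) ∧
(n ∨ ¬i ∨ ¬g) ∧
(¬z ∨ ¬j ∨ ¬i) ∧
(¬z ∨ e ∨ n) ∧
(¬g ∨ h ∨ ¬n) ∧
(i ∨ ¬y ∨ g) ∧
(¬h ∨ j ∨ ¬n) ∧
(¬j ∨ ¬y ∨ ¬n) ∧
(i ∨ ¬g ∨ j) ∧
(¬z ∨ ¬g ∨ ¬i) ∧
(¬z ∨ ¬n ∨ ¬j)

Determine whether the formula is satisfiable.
No

No, the formula is not satisfiable.

No assignment of truth values to the variables can make all 48 clauses true simultaneously.

The formula is UNSAT (unsatisfiable).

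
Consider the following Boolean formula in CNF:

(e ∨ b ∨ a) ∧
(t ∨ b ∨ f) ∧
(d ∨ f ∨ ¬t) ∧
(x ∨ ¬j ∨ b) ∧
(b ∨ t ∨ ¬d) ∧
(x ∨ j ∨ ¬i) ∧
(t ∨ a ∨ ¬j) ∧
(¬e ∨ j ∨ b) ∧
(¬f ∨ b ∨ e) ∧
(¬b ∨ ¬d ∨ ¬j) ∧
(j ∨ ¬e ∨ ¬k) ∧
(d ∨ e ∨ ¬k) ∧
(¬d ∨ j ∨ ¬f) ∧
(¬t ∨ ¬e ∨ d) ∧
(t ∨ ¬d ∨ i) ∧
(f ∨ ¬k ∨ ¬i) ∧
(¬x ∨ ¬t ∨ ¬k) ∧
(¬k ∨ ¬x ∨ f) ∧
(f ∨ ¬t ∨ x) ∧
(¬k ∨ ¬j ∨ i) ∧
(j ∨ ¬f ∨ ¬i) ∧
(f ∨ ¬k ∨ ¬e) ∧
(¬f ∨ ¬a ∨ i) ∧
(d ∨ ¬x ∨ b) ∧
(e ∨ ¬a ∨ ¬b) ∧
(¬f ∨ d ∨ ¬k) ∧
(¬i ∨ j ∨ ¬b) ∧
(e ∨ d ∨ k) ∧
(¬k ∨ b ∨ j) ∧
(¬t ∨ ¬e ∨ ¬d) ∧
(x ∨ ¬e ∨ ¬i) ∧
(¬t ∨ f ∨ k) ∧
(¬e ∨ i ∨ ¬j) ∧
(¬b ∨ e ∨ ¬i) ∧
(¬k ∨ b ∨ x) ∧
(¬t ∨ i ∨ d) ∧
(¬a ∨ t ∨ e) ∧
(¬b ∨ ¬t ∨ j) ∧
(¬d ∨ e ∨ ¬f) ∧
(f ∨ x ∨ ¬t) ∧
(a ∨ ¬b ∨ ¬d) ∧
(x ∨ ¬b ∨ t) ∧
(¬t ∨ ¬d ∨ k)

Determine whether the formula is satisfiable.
Yes

Yes, the formula is satisfiable.

One satisfying assignment is: x=True, t=False, d=False, k=False, f=False, e=True, a=False, i=False, j=False, b=True

Verification: With this assignment, all 43 clauses evaluate to true.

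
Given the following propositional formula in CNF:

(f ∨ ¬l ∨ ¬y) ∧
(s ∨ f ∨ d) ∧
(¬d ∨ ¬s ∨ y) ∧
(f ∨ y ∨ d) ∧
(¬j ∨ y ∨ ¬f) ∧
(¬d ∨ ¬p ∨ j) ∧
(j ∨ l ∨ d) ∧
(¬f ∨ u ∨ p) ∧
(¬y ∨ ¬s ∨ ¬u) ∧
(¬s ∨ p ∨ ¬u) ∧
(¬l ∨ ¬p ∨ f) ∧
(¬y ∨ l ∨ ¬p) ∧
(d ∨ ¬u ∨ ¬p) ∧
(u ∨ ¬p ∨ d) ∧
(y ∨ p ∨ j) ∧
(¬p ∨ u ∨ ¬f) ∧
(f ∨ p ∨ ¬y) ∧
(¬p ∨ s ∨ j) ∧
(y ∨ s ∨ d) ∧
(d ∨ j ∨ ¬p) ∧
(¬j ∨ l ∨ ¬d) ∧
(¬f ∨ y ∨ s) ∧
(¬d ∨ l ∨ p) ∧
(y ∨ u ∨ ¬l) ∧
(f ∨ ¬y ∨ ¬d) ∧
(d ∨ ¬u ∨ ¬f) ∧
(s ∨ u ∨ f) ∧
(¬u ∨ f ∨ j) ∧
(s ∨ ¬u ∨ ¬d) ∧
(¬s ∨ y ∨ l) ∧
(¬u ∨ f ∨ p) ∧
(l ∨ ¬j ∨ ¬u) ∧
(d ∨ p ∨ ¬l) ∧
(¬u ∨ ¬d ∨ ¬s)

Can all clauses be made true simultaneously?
No

No, the formula is not satisfiable.

No assignment of truth values to the variables can make all 34 clauses true simultaneously.

The formula is UNSAT (unsatisfiable).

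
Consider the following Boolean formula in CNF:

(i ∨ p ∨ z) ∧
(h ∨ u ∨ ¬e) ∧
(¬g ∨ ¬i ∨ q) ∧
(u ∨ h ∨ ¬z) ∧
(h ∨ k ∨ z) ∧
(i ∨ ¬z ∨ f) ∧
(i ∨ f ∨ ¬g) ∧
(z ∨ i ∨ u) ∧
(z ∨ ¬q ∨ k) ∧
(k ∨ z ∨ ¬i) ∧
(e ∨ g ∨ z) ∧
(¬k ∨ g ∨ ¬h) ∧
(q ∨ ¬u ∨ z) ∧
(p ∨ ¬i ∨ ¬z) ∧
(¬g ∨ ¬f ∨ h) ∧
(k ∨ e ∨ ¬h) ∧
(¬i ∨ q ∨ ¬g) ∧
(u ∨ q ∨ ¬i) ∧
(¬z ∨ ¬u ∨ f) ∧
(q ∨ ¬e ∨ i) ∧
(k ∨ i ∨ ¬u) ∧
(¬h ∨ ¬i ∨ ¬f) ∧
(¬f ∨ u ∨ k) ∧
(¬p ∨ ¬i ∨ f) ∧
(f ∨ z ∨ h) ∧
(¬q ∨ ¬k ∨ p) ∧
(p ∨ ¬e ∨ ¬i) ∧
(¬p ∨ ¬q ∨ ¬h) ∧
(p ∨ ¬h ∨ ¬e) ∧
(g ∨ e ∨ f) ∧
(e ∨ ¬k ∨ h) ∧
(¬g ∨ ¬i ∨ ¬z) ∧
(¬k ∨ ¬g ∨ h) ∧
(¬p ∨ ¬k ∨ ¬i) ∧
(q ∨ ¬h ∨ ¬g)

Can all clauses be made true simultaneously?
Yes

Yes, the formula is satisfiable.

One satisfying assignment is: u=True, h=False, i=True, g=False, z=True, k=False, q=False, e=False, f=True, p=True

Verification: With this assignment, all 35 clauses evaluate to true.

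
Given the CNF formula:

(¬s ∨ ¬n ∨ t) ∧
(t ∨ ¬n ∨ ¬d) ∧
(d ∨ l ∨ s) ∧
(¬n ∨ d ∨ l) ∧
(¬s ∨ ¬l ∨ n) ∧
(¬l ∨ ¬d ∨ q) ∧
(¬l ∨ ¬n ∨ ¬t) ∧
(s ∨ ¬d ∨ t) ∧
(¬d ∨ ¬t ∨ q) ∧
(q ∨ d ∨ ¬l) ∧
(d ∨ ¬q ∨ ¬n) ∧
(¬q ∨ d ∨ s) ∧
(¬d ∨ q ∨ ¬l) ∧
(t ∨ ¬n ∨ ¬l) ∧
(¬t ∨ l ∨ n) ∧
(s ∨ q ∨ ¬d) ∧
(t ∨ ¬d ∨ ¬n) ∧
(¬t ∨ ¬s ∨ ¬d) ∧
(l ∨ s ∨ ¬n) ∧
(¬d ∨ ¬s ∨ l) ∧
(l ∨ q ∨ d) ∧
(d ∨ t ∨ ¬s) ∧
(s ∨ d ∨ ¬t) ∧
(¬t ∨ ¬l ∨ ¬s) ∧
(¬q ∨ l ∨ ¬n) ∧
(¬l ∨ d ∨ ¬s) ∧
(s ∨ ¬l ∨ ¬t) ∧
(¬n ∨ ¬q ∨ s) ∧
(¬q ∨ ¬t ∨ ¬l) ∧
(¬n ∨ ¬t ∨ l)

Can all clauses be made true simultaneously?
No

No, the formula is not satisfiable.

No assignment of truth values to the variables can make all 30 clauses true simultaneously.

The formula is UNSAT (unsatisfiable).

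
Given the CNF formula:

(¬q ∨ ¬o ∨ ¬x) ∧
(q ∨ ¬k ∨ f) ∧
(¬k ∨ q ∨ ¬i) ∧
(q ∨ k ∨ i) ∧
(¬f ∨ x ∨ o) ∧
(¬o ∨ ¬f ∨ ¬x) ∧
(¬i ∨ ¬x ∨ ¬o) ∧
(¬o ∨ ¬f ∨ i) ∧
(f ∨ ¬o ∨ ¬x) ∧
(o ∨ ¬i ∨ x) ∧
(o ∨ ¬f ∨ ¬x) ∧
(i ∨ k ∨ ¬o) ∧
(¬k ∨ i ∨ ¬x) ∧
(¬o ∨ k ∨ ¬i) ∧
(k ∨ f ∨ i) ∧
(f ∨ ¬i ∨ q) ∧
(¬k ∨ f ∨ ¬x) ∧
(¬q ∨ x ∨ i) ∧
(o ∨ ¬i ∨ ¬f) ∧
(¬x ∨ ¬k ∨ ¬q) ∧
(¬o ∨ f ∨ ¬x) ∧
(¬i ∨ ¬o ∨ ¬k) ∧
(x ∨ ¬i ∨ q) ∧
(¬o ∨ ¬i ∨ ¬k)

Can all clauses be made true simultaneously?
Yes

Yes, the formula is satisfiable.

One satisfying assignment is: q=True, x=True, k=False, o=False, f=False, i=True

Verification: With this assignment, all 24 clauses evaluate to true.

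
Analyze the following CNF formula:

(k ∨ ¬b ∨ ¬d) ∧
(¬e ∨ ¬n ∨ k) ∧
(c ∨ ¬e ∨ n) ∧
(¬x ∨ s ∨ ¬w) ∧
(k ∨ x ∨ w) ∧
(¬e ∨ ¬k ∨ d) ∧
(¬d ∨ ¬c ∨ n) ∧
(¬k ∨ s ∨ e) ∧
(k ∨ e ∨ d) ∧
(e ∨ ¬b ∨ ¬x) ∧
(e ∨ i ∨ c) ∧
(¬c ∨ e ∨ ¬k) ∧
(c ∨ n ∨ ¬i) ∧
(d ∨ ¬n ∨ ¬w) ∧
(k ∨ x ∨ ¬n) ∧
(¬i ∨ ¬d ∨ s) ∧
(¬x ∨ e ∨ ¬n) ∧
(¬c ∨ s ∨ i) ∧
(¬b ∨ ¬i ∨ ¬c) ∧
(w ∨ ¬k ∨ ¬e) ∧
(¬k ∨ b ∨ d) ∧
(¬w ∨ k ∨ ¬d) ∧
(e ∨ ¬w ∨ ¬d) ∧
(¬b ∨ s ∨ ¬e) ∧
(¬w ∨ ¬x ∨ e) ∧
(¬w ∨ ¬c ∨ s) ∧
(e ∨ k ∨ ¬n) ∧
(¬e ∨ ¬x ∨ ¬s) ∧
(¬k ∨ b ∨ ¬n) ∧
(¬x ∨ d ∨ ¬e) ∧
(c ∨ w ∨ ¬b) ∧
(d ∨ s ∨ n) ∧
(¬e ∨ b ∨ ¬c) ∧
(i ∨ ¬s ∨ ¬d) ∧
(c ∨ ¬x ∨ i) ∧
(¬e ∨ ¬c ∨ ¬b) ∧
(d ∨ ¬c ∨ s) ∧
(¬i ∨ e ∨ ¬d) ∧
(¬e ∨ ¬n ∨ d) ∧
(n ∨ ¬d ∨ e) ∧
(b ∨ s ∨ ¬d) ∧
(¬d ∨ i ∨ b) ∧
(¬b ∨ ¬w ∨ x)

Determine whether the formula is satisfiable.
No

No, the formula is not satisfiable.

No assignment of truth values to the variables can make all 43 clauses true simultaneously.

The formula is UNSAT (unsatisfiable).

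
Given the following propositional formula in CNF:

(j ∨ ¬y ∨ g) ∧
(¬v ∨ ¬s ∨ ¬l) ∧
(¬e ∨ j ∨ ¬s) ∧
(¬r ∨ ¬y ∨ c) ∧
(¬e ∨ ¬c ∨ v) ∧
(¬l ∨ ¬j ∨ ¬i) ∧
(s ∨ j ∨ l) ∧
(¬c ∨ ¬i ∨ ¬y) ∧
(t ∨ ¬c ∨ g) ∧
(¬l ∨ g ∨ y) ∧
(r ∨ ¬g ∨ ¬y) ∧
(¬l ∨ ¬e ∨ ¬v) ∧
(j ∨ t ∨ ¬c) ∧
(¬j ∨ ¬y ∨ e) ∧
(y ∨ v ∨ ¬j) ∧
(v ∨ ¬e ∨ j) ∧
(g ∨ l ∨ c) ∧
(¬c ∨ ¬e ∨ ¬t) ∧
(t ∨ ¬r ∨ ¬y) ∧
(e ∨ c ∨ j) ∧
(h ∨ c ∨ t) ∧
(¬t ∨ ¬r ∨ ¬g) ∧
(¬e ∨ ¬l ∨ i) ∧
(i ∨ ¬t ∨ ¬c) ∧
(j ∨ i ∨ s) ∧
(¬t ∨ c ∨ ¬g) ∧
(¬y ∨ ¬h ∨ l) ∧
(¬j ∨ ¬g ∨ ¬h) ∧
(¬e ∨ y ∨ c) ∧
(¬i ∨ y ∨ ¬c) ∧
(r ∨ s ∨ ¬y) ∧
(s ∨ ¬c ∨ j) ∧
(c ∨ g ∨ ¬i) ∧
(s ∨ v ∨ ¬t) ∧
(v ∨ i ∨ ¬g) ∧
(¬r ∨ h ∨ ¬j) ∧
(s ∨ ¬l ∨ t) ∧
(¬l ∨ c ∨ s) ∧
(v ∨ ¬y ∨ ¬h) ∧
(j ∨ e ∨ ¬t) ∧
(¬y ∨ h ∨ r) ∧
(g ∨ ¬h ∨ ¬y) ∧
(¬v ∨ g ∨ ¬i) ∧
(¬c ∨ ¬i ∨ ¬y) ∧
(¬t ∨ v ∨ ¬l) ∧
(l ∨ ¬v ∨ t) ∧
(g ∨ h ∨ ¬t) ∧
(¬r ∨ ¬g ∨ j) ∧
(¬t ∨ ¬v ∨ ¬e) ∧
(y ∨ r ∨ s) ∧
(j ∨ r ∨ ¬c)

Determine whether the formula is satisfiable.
No

No, the formula is not satisfiable.

No assignment of truth values to the variables can make all 51 clauses true simultaneously.

The formula is UNSAT (unsatisfiable).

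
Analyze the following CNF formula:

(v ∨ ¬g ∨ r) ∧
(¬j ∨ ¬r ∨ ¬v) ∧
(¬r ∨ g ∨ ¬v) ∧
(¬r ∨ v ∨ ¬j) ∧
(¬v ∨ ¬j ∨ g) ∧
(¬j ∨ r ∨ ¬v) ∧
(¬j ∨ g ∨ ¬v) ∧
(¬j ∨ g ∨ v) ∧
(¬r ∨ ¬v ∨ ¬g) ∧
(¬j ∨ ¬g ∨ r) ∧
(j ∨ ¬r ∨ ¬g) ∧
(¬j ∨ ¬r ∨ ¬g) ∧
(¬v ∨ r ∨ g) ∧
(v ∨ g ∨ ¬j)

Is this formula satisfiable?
Yes

Yes, the formula is satisfiable.

One satisfying assignment is: r=False, g=False, v=False, j=False

Verification: With this assignment, all 14 clauses evaluate to true.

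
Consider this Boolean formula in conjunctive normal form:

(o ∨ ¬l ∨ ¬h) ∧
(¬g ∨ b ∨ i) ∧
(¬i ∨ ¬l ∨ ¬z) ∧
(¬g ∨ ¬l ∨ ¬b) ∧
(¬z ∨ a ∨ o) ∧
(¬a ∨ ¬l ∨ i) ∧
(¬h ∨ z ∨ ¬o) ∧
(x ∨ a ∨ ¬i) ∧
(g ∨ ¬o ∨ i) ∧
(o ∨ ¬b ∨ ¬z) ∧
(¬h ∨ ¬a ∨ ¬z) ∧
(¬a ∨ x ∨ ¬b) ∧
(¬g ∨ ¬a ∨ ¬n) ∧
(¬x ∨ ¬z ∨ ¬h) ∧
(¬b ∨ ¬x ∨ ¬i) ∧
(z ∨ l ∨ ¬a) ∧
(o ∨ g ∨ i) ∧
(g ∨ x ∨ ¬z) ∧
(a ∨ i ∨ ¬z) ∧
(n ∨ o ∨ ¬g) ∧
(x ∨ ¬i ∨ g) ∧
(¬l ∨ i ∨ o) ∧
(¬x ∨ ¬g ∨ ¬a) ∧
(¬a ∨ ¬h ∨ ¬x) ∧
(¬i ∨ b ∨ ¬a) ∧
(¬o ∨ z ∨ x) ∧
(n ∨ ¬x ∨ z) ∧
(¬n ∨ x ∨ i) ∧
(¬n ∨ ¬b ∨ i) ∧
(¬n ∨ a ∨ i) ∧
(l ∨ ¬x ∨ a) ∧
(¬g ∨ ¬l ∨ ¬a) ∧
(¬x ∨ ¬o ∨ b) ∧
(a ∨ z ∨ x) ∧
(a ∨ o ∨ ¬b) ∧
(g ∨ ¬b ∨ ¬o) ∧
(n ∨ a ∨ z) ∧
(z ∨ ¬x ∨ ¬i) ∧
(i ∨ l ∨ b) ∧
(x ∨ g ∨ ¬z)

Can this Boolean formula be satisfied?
No

No, the formula is not satisfiable.

No assignment of truth values to the variables can make all 40 clauses true simultaneously.

The formula is UNSAT (unsatisfiable).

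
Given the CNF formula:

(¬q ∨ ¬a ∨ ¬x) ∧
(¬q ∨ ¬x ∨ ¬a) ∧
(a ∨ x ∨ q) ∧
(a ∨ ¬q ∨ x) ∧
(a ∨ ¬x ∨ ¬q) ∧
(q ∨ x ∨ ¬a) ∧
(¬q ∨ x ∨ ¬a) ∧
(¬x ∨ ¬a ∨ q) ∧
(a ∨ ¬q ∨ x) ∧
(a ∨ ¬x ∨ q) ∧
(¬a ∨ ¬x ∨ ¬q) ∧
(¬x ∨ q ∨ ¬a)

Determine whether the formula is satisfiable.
No

No, the formula is not satisfiable.

No assignment of truth values to the variables can make all 12 clauses true simultaneously.

The formula is UNSAT (unsatisfiable).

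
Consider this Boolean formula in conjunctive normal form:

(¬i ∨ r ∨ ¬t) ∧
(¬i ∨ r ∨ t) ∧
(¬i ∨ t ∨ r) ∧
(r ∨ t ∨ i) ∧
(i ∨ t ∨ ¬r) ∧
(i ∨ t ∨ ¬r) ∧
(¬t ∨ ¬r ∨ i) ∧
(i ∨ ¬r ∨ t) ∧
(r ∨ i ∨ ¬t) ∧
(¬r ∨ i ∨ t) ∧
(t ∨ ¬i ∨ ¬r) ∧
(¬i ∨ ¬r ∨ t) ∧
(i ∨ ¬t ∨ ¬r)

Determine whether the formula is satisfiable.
Yes

Yes, the formula is satisfiable.

One satisfying assignment is: r=True, t=True, i=True

Verification: With this assignment, all 13 clauses evaluate to true.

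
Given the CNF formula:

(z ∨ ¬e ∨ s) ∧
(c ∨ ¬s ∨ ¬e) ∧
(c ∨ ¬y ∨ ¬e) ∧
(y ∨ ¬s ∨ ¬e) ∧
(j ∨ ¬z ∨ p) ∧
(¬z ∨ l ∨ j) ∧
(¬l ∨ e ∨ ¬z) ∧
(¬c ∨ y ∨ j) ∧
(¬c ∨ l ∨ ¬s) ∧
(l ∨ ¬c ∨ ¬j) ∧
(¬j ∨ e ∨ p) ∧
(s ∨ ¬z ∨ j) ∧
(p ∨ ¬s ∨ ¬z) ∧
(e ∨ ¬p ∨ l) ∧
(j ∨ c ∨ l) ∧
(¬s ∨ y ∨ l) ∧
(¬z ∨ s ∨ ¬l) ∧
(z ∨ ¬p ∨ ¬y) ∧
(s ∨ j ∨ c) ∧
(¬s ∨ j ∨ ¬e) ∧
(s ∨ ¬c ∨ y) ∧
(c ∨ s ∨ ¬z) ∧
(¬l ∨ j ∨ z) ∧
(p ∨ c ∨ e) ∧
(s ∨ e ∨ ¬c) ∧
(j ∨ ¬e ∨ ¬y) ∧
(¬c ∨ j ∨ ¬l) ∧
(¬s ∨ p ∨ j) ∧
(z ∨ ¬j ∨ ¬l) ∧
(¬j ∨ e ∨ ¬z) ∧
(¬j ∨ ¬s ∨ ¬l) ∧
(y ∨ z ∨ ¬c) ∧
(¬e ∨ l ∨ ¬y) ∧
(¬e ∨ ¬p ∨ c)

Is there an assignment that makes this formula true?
No

No, the formula is not satisfiable.

No assignment of truth values to the variables can make all 34 clauses true simultaneously.

The formula is UNSAT (unsatisfiable).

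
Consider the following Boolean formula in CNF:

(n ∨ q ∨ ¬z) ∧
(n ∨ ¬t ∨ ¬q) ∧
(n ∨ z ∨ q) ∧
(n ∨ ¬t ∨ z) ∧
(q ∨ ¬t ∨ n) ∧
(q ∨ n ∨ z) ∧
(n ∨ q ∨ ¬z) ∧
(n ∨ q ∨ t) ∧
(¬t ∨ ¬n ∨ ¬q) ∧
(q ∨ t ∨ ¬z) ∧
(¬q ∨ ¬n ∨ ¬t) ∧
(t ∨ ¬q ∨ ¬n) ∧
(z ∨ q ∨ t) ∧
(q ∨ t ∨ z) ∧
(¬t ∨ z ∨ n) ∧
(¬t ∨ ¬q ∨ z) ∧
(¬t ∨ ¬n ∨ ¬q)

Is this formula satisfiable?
Yes

Yes, the formula is satisfiable.

One satisfying assignment is: n=False, t=False, q=True, z=False

Verification: With this assignment, all 17 clauses evaluate to true.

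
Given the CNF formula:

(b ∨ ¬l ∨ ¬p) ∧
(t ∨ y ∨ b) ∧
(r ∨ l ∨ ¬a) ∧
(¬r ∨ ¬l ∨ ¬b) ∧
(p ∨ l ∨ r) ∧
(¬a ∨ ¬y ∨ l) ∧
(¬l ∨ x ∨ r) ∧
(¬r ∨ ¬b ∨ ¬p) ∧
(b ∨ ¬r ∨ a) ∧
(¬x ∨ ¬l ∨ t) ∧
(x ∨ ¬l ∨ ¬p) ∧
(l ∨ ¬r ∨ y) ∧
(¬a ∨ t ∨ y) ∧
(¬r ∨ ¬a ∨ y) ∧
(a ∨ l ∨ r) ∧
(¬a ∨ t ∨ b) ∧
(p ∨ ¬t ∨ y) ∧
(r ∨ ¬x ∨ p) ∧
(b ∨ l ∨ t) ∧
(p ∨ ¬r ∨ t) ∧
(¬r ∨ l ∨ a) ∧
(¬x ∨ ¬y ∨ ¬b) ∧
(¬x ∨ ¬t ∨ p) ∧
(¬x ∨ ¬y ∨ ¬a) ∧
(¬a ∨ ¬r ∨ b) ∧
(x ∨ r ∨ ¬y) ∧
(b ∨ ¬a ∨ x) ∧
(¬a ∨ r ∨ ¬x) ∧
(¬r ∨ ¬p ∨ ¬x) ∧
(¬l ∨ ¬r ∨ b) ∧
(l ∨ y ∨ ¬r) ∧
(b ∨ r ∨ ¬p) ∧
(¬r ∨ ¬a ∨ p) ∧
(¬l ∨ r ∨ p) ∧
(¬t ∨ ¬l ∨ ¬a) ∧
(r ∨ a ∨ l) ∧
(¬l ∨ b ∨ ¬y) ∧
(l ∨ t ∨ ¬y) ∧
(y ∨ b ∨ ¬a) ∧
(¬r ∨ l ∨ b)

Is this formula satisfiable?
Yes

Yes, the formula is satisfiable.

One satisfying assignment is: y=False, a=False, p=True, x=True, b=True, r=False, l=True, t=True

Verification: With this assignment, all 40 clauses evaluate to true.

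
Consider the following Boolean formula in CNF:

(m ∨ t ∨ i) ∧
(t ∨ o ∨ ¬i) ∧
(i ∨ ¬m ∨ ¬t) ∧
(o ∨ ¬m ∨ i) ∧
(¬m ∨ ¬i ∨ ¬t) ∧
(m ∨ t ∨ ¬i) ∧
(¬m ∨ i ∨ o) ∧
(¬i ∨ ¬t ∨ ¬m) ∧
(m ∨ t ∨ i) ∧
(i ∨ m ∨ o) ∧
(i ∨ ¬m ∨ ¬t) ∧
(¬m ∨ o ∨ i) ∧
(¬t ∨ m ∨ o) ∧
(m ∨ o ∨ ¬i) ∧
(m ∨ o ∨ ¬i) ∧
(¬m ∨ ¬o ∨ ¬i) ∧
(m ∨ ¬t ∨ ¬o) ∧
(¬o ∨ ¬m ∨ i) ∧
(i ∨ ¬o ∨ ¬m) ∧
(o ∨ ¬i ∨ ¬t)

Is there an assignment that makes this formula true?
No

No, the formula is not satisfiable.

No assignment of truth values to the variables can make all 20 clauses true simultaneously.

The formula is UNSAT (unsatisfiable).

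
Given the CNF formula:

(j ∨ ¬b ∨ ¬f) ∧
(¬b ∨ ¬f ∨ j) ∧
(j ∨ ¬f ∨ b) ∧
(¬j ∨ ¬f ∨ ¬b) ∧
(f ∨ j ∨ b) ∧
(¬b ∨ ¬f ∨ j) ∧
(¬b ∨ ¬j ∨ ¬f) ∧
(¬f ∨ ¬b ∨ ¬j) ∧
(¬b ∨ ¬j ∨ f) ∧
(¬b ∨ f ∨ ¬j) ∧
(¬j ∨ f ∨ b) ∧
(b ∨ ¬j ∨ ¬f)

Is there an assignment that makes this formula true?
Yes

Yes, the formula is satisfiable.

One satisfying assignment is: f=False, b=True, j=False

Verification: With this assignment, all 12 clauses evaluate to true.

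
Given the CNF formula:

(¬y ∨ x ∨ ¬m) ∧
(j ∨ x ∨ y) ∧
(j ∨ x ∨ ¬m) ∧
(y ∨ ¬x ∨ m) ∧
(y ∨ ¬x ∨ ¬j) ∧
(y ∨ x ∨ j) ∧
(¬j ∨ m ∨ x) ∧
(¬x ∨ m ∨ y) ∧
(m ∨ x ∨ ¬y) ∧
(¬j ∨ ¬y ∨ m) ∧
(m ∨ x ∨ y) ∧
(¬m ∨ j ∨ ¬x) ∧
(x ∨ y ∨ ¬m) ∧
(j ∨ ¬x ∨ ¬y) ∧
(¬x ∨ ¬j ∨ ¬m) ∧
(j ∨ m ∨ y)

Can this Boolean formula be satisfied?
No

No, the formula is not satisfiable.

No assignment of truth values to the variables can make all 16 clauses true simultaneously.

The formula is UNSAT (unsatisfiable).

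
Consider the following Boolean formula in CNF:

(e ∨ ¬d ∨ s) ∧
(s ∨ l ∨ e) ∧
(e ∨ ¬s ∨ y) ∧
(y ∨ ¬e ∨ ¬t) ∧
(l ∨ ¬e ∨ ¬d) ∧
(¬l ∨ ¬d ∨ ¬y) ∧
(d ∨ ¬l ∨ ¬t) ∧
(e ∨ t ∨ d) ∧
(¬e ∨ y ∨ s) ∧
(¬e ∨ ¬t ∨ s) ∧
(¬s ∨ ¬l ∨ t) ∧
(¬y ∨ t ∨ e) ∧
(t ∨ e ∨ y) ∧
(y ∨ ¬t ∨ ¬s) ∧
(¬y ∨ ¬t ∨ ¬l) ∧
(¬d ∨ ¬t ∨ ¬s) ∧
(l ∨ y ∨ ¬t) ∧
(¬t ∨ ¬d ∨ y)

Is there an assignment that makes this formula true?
Yes

Yes, the formula is satisfiable.

One satisfying assignment is: e=True, l=False, y=False, d=False, t=False, s=True

Verification: With this assignment, all 18 clauses evaluate to true.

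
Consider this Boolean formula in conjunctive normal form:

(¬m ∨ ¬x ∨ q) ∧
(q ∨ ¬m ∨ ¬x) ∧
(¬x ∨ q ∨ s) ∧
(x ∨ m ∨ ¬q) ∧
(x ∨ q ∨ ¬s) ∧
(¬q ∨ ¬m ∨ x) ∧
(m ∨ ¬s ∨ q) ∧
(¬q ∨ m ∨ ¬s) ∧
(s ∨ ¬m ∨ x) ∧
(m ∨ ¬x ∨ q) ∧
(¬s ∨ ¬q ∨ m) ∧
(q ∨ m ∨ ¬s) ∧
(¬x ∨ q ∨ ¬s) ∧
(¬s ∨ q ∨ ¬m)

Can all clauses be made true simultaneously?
Yes

Yes, the formula is satisfiable.

One satisfying assignment is: x=False, q=False, s=False, m=False

Verification: With this assignment, all 14 clauses evaluate to true.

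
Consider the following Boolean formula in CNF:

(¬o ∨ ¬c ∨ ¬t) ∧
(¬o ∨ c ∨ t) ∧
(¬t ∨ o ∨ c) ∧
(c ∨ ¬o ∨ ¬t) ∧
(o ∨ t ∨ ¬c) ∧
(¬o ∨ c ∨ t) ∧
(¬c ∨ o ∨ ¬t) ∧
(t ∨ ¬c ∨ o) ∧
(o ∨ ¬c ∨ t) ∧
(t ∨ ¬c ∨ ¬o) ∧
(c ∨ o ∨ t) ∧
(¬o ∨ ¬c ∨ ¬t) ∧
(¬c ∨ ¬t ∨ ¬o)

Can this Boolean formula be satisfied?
No

No, the formula is not satisfiable.

No assignment of truth values to the variables can make all 13 clauses true simultaneously.

The formula is UNSAT (unsatisfiable).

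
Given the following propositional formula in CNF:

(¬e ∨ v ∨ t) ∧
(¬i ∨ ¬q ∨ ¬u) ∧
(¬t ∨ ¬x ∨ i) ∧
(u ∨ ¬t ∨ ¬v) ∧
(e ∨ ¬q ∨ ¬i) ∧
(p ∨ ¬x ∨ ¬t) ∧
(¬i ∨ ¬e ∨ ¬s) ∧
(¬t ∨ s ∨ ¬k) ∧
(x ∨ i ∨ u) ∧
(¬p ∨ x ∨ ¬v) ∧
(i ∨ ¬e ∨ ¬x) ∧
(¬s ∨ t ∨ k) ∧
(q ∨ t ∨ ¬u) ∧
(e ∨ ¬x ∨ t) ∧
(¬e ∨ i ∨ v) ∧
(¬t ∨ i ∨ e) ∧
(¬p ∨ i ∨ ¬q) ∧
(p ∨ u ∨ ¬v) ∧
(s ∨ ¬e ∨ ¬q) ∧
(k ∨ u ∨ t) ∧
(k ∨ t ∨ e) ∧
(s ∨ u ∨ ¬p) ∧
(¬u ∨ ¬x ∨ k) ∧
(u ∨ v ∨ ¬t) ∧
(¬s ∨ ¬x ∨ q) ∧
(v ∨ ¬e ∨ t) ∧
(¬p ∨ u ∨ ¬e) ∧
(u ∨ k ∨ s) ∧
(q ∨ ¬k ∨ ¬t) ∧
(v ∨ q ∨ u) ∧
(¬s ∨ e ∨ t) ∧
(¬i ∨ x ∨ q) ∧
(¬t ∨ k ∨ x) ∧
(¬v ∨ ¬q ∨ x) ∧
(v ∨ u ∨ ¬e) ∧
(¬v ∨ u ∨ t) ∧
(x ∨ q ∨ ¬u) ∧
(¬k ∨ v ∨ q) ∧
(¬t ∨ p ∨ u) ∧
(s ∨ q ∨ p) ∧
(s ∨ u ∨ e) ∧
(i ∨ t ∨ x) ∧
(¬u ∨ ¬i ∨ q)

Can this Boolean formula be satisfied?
No

No, the formula is not satisfiable.

No assignment of truth values to the variables can make all 43 clauses true simultaneously.

The formula is UNSAT (unsatisfiable).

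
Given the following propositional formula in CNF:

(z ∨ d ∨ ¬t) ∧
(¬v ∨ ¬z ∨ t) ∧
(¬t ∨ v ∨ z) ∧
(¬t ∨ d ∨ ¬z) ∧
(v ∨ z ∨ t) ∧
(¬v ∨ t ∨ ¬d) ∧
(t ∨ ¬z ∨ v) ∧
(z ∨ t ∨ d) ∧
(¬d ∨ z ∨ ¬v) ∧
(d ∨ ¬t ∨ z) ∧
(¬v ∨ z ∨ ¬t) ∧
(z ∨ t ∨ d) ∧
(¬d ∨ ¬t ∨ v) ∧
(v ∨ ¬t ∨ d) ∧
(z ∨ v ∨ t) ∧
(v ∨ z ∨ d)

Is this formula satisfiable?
Yes

Yes, the formula is satisfiable.

One satisfying assignment is: v=True, d=True, z=True, t=True

Verification: With this assignment, all 16 clauses evaluate to true.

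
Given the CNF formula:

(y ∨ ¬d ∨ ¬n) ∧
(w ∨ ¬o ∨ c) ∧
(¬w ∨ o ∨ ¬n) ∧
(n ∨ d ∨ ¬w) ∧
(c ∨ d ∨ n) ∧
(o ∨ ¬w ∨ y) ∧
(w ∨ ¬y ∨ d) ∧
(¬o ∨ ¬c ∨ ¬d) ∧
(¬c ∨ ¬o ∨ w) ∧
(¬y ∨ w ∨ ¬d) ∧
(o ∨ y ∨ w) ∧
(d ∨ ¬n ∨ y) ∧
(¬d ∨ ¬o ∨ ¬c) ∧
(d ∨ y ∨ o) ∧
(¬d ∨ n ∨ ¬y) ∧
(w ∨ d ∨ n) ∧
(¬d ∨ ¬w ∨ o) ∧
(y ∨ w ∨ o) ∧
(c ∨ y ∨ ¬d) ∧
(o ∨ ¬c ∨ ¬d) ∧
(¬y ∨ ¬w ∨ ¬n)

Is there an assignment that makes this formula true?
No

No, the formula is not satisfiable.

No assignment of truth values to the variables can make all 21 clauses true simultaneously.

The formula is UNSAT (unsatisfiable).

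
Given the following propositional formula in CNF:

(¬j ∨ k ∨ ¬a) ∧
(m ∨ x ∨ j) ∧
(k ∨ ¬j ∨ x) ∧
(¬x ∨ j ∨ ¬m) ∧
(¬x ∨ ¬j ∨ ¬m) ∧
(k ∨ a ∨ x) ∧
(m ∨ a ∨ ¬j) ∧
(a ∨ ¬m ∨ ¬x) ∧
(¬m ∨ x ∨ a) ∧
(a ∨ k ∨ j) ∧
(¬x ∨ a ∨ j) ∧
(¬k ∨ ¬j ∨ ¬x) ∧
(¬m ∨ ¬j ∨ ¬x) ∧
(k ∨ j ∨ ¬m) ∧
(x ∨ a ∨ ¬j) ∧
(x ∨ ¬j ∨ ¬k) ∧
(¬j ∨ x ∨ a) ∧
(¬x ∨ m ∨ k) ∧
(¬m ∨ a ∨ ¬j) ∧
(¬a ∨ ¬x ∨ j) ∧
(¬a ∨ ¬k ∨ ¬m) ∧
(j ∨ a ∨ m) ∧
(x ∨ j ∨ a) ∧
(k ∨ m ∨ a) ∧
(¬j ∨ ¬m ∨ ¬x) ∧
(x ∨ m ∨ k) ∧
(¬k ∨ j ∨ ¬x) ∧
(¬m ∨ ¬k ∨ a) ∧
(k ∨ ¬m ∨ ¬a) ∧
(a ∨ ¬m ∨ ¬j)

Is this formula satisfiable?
No

No, the formula is not satisfiable.

No assignment of truth values to the variables can make all 30 clauses true simultaneously.

The formula is UNSAT (unsatisfiable).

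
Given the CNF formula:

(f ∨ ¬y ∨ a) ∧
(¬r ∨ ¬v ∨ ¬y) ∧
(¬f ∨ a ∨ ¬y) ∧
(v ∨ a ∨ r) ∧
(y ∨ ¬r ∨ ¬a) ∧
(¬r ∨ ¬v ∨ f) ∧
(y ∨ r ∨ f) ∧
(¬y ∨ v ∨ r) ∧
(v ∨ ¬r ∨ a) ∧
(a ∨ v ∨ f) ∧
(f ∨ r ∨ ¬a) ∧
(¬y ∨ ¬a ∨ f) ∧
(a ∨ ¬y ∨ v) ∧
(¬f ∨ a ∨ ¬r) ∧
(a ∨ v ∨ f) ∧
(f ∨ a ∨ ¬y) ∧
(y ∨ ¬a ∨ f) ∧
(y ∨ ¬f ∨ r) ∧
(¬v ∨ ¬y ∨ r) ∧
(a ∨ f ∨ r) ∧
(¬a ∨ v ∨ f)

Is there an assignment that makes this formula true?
Yes

Yes, the formula is satisfiable.

One satisfying assignment is: y=True, a=True, v=False, r=True, f=True

Verification: With this assignment, all 21 clauses evaluate to true.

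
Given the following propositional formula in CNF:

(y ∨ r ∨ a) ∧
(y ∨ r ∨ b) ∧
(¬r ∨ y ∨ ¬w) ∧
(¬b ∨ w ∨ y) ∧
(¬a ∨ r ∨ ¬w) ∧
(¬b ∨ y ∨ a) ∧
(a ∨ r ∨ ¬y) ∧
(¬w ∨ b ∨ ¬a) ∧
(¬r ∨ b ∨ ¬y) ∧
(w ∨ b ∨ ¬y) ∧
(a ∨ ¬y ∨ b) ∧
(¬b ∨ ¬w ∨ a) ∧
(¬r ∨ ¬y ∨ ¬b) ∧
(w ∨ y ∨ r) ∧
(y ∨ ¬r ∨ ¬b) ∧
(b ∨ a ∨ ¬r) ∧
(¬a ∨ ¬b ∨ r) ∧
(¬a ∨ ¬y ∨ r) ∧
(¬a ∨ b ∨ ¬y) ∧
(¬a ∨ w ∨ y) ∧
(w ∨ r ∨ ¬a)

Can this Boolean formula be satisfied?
No

No, the formula is not satisfiable.

No assignment of truth values to the variables can make all 21 clauses true simultaneously.

The formula is UNSAT (unsatisfiable).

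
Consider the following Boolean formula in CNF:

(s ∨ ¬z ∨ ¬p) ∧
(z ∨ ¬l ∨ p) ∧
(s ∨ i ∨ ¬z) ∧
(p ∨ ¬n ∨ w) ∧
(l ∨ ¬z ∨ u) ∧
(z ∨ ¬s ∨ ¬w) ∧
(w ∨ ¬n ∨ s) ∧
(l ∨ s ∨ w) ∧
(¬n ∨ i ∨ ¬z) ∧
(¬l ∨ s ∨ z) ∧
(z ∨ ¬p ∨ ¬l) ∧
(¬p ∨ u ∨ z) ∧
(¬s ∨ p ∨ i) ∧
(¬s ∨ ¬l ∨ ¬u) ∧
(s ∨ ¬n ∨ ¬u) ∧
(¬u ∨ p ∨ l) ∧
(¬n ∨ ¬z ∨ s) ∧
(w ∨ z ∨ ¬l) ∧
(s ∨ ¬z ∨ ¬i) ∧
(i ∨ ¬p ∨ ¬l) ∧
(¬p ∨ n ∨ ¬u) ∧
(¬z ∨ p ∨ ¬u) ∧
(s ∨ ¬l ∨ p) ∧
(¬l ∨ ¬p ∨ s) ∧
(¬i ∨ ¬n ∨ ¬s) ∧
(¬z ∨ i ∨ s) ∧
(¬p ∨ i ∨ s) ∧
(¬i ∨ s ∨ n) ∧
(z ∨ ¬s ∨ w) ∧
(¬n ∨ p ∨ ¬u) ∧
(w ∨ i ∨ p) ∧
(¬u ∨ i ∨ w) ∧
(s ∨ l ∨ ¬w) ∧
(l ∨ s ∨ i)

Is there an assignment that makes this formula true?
Yes

Yes, the formula is satisfiable.

One satisfying assignment is: u=False, s=True, i=True, p=False, w=False, z=True, l=True, n=False

Verification: With this assignment, all 34 clauses evaluate to true.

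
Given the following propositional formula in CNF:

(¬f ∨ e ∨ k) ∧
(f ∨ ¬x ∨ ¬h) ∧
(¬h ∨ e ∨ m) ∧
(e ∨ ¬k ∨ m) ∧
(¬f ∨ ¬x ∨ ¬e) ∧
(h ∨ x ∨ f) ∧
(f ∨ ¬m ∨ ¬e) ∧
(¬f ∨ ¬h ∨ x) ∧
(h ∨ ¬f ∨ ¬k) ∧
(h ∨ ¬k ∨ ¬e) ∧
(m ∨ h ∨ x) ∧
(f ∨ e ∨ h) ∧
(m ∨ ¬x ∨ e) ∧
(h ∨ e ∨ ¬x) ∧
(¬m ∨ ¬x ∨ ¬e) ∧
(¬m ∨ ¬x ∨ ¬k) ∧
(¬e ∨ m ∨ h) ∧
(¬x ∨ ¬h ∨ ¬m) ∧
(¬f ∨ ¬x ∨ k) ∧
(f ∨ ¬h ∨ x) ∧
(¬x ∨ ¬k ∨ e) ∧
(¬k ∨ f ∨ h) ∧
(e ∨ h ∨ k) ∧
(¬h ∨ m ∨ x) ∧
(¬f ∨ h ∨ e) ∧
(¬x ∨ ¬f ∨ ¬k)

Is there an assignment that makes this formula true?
Yes

Yes, the formula is satisfiable.

One satisfying assignment is: f=True, k=False, m=True, h=False, e=True, x=False

Verification: With this assignment, all 26 clauses evaluate to true.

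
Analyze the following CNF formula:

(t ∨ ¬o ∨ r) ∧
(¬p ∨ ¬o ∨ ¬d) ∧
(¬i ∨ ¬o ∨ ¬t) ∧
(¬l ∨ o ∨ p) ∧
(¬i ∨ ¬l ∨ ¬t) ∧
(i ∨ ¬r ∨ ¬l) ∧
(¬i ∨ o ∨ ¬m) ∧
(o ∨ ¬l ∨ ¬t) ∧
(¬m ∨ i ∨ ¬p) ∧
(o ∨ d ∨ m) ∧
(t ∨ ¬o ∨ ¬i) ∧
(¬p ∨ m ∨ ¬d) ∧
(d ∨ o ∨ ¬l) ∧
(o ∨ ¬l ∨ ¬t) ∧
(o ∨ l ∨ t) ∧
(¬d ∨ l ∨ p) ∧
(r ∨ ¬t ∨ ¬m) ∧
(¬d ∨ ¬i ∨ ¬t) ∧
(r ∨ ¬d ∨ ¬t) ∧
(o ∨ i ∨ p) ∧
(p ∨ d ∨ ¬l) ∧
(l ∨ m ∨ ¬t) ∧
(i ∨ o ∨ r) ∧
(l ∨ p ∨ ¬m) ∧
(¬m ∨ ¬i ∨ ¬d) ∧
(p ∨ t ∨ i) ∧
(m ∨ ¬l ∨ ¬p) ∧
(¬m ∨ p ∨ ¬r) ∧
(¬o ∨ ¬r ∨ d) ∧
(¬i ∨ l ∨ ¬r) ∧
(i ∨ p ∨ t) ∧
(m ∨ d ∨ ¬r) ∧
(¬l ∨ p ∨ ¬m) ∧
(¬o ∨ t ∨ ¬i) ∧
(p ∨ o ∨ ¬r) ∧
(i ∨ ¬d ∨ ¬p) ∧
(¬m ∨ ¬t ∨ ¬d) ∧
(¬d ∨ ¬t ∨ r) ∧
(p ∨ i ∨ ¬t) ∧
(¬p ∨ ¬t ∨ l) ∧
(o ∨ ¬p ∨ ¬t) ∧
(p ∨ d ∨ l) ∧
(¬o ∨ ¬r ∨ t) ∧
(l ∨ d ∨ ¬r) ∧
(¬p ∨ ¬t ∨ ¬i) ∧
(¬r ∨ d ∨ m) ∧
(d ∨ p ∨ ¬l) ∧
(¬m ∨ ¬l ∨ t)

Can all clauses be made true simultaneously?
No

No, the formula is not satisfiable.

No assignment of truth values to the variables can make all 48 clauses true simultaneously.

The formula is UNSAT (unsatisfiable).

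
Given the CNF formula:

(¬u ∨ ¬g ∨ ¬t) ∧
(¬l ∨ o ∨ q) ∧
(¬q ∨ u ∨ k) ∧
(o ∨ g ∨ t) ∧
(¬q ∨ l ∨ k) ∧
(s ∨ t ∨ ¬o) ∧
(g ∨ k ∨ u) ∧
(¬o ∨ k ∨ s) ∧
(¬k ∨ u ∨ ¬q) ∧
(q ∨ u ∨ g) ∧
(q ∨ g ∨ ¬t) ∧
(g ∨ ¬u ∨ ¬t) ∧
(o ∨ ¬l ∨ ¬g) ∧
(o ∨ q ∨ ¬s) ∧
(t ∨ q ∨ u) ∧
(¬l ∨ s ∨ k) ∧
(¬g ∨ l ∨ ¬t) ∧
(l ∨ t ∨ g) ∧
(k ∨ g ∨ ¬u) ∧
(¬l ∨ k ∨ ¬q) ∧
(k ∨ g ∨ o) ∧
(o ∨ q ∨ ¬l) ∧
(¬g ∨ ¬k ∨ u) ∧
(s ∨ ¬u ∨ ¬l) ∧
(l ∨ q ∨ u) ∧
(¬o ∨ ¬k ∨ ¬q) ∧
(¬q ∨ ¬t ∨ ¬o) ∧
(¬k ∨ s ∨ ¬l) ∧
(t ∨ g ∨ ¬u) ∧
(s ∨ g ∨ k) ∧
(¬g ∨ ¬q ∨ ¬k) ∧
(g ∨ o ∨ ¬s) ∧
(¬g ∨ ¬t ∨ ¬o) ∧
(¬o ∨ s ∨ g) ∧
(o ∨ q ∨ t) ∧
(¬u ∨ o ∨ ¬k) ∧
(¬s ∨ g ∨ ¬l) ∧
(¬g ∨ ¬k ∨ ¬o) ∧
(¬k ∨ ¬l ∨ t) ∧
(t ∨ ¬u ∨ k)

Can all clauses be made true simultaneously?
No

No, the formula is not satisfiable.

No assignment of truth values to the variables can make all 40 clauses true simultaneously.

The formula is UNSAT (unsatisfiable).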